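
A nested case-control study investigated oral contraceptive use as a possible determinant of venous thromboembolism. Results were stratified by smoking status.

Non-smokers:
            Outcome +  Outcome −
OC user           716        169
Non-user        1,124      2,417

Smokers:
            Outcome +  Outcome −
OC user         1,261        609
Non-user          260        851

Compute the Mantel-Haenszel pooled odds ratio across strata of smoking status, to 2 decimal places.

OR_MH = Σ(aᵢdᵢ/nᵢ) / Σ(bᵢcᵢ/nᵢ), where nᵢ is the stratum total.
Stratum 1 (Non-smokers): n = 4426; a·d/n = 716·2417/4426 = 391.0014; b·c/n = 169·1124/4426 = 42.9182
Stratum 2 (Smokers): n = 2981; a·d/n = 1261·851/2981 = 359.9836; b·c/n = 609·260/2981 = 53.1164
OR_MH = (391.0014 + 359.9836) / (42.9182 + 53.1164) = 750.9849 / 96.0346 = 7.81994

7.82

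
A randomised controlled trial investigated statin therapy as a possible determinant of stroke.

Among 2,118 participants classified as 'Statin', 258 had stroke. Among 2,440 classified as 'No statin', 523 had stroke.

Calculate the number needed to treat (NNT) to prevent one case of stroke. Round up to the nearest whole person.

Risk in treated group = 258/2118 = 0.12181; risk in control = 523/2440 = 0.21434.
Absolute risk reduction = 0.21434 − 0.12181 = 0.09253
NNT = 1 / ARR = 1 / 0.09253 = 10.807 → round up → 11

11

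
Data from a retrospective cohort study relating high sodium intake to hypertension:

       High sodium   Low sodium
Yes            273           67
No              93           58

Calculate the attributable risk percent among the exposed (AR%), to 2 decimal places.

28.14

Reading the table with exposure as columns: a = 273 (High sodium, case), b = 93 (High sodium, non-case), c = 67 (Low sodium, case), d = 58.
Risk in exposed = 273/366 = 0.74590; risk in unexposed = 67/125 = 0.53600.
RR = 0.74590/0.53600 = 1.39161
AR% = (RR − 1)/RR × 100 = (1.39161 − 1)/1.39161 × 100 = 28.1407%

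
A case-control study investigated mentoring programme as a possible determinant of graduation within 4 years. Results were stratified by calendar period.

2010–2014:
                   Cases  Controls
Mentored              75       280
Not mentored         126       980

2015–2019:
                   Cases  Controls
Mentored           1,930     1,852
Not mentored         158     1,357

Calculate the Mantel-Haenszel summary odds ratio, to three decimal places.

OR_MH = Σ(aᵢdᵢ/nᵢ) / Σ(bᵢcᵢ/nᵢ), where nᵢ is the stratum total.
Stratum 1 (2010–2014): n = 1461; a·d/n = 75·980/1461 = 50.3080; b·c/n = 280·126/1461 = 24.1478
Stratum 2 (2015–2019): n = 5297; a·d/n = 1930·1357/5297 = 494.4327; b·c/n = 1852·158/5297 = 55.2418
OR_MH = (50.3080 + 494.4327) / (24.1478 + 55.2418) = 544.7407 / 79.3897 = 6.86161

6.862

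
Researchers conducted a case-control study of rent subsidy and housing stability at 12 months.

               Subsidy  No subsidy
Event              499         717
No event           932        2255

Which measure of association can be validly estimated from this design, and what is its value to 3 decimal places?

Reading the table with exposure as columns: a = 499 (Subsidy, case), b = 932 (Subsidy, non-case), c = 717 (No subsidy, case), d = 2255.
This is a case-control study: participants were sampled on outcome status, so risks in the source population cannot be estimated directly — relative risk is not valid here. The odds ratio is the appropriate measure.
OR = (a·d)/(b·c) = (499 × 2255) / (932 × 717) = 1125245 / 668244 = 1.68388

1.684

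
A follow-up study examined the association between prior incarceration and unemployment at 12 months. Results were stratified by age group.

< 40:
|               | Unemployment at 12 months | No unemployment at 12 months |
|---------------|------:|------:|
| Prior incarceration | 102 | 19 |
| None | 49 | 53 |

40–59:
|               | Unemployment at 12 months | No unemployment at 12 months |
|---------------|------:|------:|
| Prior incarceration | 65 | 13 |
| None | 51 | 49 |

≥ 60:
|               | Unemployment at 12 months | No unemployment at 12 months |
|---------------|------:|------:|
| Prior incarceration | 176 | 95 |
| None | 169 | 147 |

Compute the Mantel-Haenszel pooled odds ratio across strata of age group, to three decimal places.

OR_MH = Σ(aᵢdᵢ/nᵢ) / Σ(bᵢcᵢ/nᵢ), where nᵢ is the stratum total.
Stratum 1 (< 40): n = 223; a·d/n = 102·53/223 = 24.2422; b·c/n = 19·49/223 = 4.1749
Stratum 2 (40–59): n = 178; a·d/n = 65·49/178 = 17.8933; b·c/n = 13·51/178 = 3.7247
Stratum 3 (≥ 60): n = 587; a·d/n = 176·147/587 = 44.0750; b·c/n = 95·169/587 = 27.3509
OR_MH = (24.2422 + 17.8933 + 44.0750) / (4.1749 + 3.7247 + 27.3509) = 86.2104 / 35.2505 = 2.44565

2.446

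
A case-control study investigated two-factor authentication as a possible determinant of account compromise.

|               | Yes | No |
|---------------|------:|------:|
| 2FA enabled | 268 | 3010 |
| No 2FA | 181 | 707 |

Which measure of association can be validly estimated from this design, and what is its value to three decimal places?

Cells: a = 268, b = 3010, c = 181, d = 707.
This is a case-control study: participants were sampled on outcome status, so risks in the source population cannot be estimated directly — relative risk is not valid here. The odds ratio is the appropriate measure.
OR = (a·d)/(b·c) = (268 × 707) / (3010 × 181) = 189476 / 544810 = 0.34778

0.348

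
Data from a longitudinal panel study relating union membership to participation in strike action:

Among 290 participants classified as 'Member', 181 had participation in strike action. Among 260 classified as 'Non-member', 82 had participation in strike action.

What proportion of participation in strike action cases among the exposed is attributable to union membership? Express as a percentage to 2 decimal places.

From the description: a = 181, b = 109, c = 82, d = 178.
Risk in exposed = 181/290 = 0.62414; risk in unexposed = 82/260 = 0.31538.
RR = 0.62414/0.31538 = 1.97897
AR% = (RR − 1)/RR × 100 = (1.97897 − 1)/1.97897 × 100 = 49.4688%

49.47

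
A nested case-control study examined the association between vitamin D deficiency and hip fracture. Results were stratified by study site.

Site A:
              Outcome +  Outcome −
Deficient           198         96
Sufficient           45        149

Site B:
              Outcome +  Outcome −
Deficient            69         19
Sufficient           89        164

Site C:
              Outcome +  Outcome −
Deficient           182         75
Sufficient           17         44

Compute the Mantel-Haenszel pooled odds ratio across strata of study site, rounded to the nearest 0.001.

OR_MH = Σ(aᵢdᵢ/nᵢ) / Σ(bᵢcᵢ/nᵢ), where nᵢ is the stratum total.
Stratum 1 (Site A): n = 488; a·d/n = 198·149/488 = 60.4549; b·c/n = 96·45/488 = 8.8525
Stratum 2 (Site B): n = 341; a·d/n = 69·164/341 = 33.1848; b·c/n = 19·89/341 = 4.9589
Stratum 3 (Site C): n = 318; a·d/n = 182·44/318 = 25.1824; b·c/n = 75·17/318 = 4.0094
OR_MH = (60.4549 + 33.1848 + 25.1824) / (8.8525 + 4.9589 + 4.0094) = 118.8221 / 17.8208 = 6.66759

6.668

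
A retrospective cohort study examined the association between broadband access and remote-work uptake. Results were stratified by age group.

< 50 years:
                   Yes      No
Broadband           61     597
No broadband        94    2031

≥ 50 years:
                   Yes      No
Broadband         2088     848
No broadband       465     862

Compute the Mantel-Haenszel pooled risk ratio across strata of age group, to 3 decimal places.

2.034

RR_MH = Σ(aᵢ·n₀ᵢ/nᵢ) / Σ(cᵢ·n₁ᵢ/nᵢ), with n₁ᵢ = aᵢ+bᵢ (exposed), n₀ᵢ = cᵢ+dᵢ (unexposed), nᵢ = n₁ᵢ+n₀ᵢ.
Stratum 1 (< 50 years): n₁ = 658, n₀ = 2125, n = 2783; a·n₀/n = 61·2125/2783 = 46.5774; c·n₁/n = 94·658/2783 = 22.2249
Stratum 2 (≥ 50 years): n₁ = 2936, n₀ = 1327, n = 4263; a·n₀/n = 2088·1327/4263 = 649.9592; c·n₁/n = 465·2936/4263 = 320.2533
RR_MH = (46.5774 + 649.9592) / (22.2249 + 320.2533) = 696.5366 / 342.4783 = 2.03381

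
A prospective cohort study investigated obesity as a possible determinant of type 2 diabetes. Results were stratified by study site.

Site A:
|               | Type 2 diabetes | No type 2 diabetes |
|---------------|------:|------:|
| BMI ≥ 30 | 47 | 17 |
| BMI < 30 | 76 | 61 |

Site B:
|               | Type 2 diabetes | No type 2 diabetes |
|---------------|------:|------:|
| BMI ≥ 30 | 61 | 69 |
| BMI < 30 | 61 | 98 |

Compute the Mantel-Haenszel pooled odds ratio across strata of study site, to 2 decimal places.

OR_MH = Σ(aᵢdᵢ/nᵢ) / Σ(bᵢcᵢ/nᵢ), where nᵢ is the stratum total.
Stratum 1 (Site A): n = 201; a·d/n = 47·61/201 = 14.2637; b·c/n = 17·76/201 = 6.4279
Stratum 2 (Site B): n = 289; a·d/n = 61·98/289 = 20.6851; b·c/n = 69·61/289 = 14.5640
OR_MH = (14.2637 + 20.6851) / (6.4279 + 14.5640) = 34.9488 / 20.9919 = 1.66487

1.66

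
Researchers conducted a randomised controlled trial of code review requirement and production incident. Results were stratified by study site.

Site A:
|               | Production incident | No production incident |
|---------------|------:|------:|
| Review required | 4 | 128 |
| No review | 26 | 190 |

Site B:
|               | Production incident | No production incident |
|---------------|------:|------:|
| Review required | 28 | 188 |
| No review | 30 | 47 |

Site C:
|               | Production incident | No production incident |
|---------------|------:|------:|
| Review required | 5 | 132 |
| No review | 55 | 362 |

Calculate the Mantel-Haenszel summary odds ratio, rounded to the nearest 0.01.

OR_MH = Σ(aᵢdᵢ/nᵢ) / Σ(bᵢcᵢ/nᵢ), where nᵢ is the stratum total.
Stratum 1 (Site A): n = 348; a·d/n = 4·190/348 = 2.1839; b·c/n = 128·26/348 = 9.5632
Stratum 2 (Site B): n = 293; a·d/n = 28·47/293 = 4.4915; b·c/n = 188·30/293 = 19.2491
Stratum 3 (Site C): n = 554; a·d/n = 5·362/554 = 3.2671; b·c/n = 132·55/554 = 13.1047
OR_MH = (2.1839 + 4.4915 + 3.2671) / (9.5632 + 19.2491 + 13.1047) = 9.9425 / 41.9171 = 0.23720

0.24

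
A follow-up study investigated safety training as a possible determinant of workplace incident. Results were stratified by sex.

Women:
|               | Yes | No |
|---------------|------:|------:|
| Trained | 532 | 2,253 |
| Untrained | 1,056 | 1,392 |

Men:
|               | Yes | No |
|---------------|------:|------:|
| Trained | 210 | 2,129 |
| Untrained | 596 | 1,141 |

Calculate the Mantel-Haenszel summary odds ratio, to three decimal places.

0.262

OR_MH = Σ(aᵢdᵢ/nᵢ) / Σ(bᵢcᵢ/nᵢ), where nᵢ is the stratum total.
Stratum 1 (Women): n = 5233; a·d/n = 532·1392/5233 = 141.5142; b·c/n = 2253·1056/5233 = 454.6470
Stratum 2 (Men): n = 4076; a·d/n = 210·1141/4076 = 58.7856; b·c/n = 2129·596/4076 = 311.3062
OR_MH = (141.5142 + 58.7856) / (454.6470 + 311.3062) = 200.2998 / 765.9532 = 0.26150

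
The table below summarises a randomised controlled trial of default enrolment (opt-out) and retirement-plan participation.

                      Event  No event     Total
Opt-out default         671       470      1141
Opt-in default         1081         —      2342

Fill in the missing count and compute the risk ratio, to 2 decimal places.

1.27

The missing cell is in the unexposed row: 2342 − 1081 = 1261.
So a = 671, b = 470, c = 1081, d = 1261.
RR = [a/(a+b)] / [c/(c+d)] = (671/1141) / (1081/2342) = 0.58808/0.46157 = 1.27408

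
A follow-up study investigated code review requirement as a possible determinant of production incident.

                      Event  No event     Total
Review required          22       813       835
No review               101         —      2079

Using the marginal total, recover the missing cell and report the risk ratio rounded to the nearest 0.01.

0.54

The missing cell is in the unexposed row: 2079 − 101 = 1978.
So a = 22, b = 813, c = 101, d = 1978.
RR = [a/(a+b)] / [c/(c+d)] = (22/835) / (101/2079) = 0.02635/0.04858 = 0.54234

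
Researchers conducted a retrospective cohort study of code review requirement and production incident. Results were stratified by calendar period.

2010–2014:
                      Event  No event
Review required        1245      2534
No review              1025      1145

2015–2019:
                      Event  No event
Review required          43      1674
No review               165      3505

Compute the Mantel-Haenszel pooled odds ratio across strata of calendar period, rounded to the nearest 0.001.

0.549

OR_MH = Σ(aᵢdᵢ/nᵢ) / Σ(bᵢcᵢ/nᵢ), where nᵢ is the stratum total.
Stratum 1 (2010–2014): n = 5949; a·d/n = 1245·1145/5949 = 239.6243; b·c/n = 2534·1025/5949 = 436.6028
Stratum 2 (2015–2019): n = 5387; a·d/n = 43·3505/5387 = 27.9775; b·c/n = 1674·165/5387 = 51.2734
OR_MH = (239.6243 + 27.9775) / (436.6028 + 51.2734) = 267.6018 / 487.8762 = 0.54850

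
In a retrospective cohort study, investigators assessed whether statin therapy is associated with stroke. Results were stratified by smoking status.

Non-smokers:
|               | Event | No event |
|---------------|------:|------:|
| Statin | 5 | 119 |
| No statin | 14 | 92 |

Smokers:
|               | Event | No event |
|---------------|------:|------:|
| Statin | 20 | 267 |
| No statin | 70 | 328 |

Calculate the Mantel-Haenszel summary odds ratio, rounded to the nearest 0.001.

OR_MH = Σ(aᵢdᵢ/nᵢ) / Σ(bᵢcᵢ/nᵢ), where nᵢ is the stratum total.
Stratum 1 (Non-smokers): n = 230; a·d/n = 5·92/230 = 2.0000; b·c/n = 119·14/230 = 7.2435
Stratum 2 (Smokers): n = 685; a·d/n = 20·328/685 = 9.5766; b·c/n = 267·70/685 = 27.2847
OR_MH = (2.0000 + 9.5766) / (7.2435 + 27.2847) = 11.5766 / 34.5281 = 0.33528

0.335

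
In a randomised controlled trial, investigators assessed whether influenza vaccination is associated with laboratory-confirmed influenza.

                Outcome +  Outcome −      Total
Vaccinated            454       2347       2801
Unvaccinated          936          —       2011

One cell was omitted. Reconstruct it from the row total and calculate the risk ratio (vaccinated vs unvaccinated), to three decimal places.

0.348

The missing cell is in the unexposed row: 2011 − 936 = 1075.
So a = 454, b = 2347, c = 936, d = 1075.
RR = [a/(a+b)] / [c/(c+d)] = (454/2801) / (936/2011) = 0.16208/0.46544 = 0.34824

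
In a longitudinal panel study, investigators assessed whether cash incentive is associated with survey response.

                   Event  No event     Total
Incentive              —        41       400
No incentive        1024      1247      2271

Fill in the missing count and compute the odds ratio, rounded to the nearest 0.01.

10.66

The missing cell is in the exposed row: 400 − 41 = 359.
So a = 359, b = 41, c = 1024, d = 1247.
OR = (a·d)/(b·c) = (359 × 1247) / (41 × 1024) = 447673 / 41984 = 10.66294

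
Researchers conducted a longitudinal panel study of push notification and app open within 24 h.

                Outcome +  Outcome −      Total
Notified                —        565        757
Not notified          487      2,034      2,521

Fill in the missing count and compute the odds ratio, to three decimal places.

The missing cell is in the exposed row: 757 − 565 = 192.
So a = 192, b = 565, c = 487, d = 2034.
OR = (a·d)/(b·c) = (192 × 2034) / (565 × 487) = 390528 / 275155 = 1.41930

1.419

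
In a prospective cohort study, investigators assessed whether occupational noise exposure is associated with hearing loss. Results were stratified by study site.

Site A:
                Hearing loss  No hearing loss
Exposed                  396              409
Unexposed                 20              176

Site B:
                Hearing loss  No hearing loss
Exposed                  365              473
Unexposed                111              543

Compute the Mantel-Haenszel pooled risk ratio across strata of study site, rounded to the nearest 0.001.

RR_MH = Σ(aᵢ·n₀ᵢ/nᵢ) / Σ(cᵢ·n₁ᵢ/nᵢ), with n₁ᵢ = aᵢ+bᵢ (exposed), n₀ᵢ = cᵢ+dᵢ (unexposed), nᵢ = n₁ᵢ+n₀ᵢ.
Stratum 1 (Site A): n₁ = 805, n₀ = 196, n = 1001; a·n₀/n = 396·196/1001 = 77.5385; c·n₁/n = 20·805/1001 = 16.0839
Stratum 2 (Site B): n₁ = 838, n₀ = 654, n = 1492; a·n₀/n = 365·654/1492 = 159.9933; c·n₁/n = 111·838/1492 = 62.3445
RR_MH = (77.5385 + 159.9933) / (16.0839 + 62.3445) = 237.5318 / 78.4284 = 3.02864

3.029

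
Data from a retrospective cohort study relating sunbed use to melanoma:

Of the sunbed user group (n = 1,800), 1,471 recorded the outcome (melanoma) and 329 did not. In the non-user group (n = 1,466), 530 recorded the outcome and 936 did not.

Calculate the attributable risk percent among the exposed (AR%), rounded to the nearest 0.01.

55.76

From the description: a = 1471, b = 329, c = 530, d = 936.
Risk in exposed = 1471/1800 = 0.81722; risk in unexposed = 530/1466 = 0.36153.
RR = 0.81722/0.36153 = 2.26047
AR% = (RR − 1)/RR × 100 = (2.26047 − 1)/2.26047 × 100 = 55.7614%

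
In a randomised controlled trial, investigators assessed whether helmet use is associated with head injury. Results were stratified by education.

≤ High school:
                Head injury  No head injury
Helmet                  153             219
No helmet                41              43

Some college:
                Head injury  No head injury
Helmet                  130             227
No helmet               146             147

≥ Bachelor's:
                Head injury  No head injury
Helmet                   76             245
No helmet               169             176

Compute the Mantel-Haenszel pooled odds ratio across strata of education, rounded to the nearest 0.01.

0.48

OR_MH = Σ(aᵢdᵢ/nᵢ) / Σ(bᵢcᵢ/nᵢ), where nᵢ is the stratum total.
Stratum 1 (≤ High school): n = 456; a·d/n = 153·43/456 = 14.4276; b·c/n = 219·41/456 = 19.6908
Stratum 2 (Some college): n = 650; a·d/n = 130·147/650 = 29.4000; b·c/n = 227·146/650 = 50.9877
Stratum 3 (≥ Bachelor's): n = 666; a·d/n = 76·176/666 = 20.0841; b·c/n = 245·169/666 = 62.1697
OR_MH = (14.4276 + 29.4000 + 20.0841) / (19.6908 + 50.9877 + 62.1697) = 63.9117 / 132.8482 = 0.48109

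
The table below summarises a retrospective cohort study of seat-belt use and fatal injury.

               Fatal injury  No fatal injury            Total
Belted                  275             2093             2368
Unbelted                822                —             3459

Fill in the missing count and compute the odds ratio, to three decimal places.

The missing cell is in the unexposed row: 3459 − 822 = 2637.
So a = 275, b = 2093, c = 822, d = 2637.
OR = (a·d)/(b·c) = (275 × 2637) / (2093 × 822) = 725175 / 1720446 = 0.42150

0.422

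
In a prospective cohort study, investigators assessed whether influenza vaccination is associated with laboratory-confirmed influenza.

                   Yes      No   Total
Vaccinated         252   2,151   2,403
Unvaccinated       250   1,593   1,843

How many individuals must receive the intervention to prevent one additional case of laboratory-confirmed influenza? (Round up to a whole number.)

Risk in treated group = 252/2403 = 0.10487; risk in control = 250/1843 = 0.13565.
Absolute risk reduction = 0.13565 − 0.10487 = 0.03078
NNT = 1 / ARR = 1 / 0.03078 = 32.489 → round up → 33

33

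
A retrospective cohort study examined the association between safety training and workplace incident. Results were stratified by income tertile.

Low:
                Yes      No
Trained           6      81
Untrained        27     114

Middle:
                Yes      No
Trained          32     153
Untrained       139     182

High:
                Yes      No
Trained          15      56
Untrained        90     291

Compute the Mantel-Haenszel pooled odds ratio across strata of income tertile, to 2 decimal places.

0.38

OR_MH = Σ(aᵢdᵢ/nᵢ) / Σ(bᵢcᵢ/nᵢ), where nᵢ is the stratum total.
Stratum 1 (Low): n = 228; a·d/n = 6·114/228 = 3.0000; b·c/n = 81·27/228 = 9.5921
Stratum 2 (Middle): n = 506; a·d/n = 32·182/506 = 11.5099; b·c/n = 153·139/506 = 42.0296
Stratum 3 (High): n = 452; a·d/n = 15·291/452 = 9.6571; b·c/n = 56·90/452 = 11.1504
OR_MH = (3.0000 + 11.5099 + 9.6571) / (9.5921 + 42.0296 + 11.1504) = 24.1670 / 62.7722 = 0.38499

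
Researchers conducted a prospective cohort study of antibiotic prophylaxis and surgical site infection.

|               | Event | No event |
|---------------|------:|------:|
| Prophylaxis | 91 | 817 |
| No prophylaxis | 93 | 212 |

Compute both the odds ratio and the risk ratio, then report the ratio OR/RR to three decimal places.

0.773

Cells: a = 91, b = 817, c = 93, d = 212.
OR = (91·212)/(817·93) = 19292/75981 = 0.25391
Risk in exposed = 91/908 = 0.10022; risk in unexposed = 93/305 = 0.30492; RR = 0.32868
OR/RR = 0.25391 / 0.32868 = 0.77250
The outcome is not rare, so the OR lies further from 1 than the RR.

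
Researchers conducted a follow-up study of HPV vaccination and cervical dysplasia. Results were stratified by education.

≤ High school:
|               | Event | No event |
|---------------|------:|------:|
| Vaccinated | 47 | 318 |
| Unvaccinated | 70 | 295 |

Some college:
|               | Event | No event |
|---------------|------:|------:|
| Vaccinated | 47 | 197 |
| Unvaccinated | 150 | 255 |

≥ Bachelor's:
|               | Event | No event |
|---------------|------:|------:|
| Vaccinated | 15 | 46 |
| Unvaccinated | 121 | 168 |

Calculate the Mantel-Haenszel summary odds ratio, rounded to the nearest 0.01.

OR_MH = Σ(aᵢdᵢ/nᵢ) / Σ(bᵢcᵢ/nᵢ), where nᵢ is the stratum total.
Stratum 1 (≤ High school): n = 730; a·d/n = 47·295/730 = 18.9932; b·c/n = 318·70/730 = 30.4932
Stratum 2 (Some college): n = 649; a·d/n = 47·255/649 = 18.4669; b·c/n = 197·150/649 = 45.5316
Stratum 3 (≥ Bachelor's): n = 350; a·d/n = 15·168/350 = 7.2000; b·c/n = 46·121/350 = 15.9029
OR_MH = (18.9932 + 18.4669 + 7.2000) / (30.4932 + 45.5316 + 15.9029) = 44.6600 / 91.9276 = 0.48582

0.49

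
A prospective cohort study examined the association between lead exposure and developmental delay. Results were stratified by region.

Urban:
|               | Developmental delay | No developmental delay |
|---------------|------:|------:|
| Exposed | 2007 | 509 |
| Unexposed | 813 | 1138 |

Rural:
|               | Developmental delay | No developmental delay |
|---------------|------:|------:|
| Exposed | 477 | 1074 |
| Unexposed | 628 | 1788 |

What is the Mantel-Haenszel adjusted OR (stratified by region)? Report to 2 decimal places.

OR_MH = Σ(aᵢdᵢ/nᵢ) / Σ(bᵢcᵢ/nᵢ), where nᵢ is the stratum total.
Stratum 1 (Urban): n = 4467; a·d/n = 2007·1138/4467 = 511.2975; b·c/n = 509·813/4467 = 92.6387
Stratum 2 (Rural): n = 3967; a·d/n = 477·1788/3967 = 214.9927; b·c/n = 1074·628/3967 = 170.0207
OR_MH = (511.2975 + 214.9927) / (92.6387 + 170.0207) = 726.2902 / 262.6594 = 2.76514

2.77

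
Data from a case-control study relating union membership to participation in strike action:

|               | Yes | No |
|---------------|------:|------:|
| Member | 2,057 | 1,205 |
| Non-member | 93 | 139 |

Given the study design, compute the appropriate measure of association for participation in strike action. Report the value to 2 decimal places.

Cells: a = 2057, b = 1205, c = 93, d = 139.
This is a case-control study: participants were sampled on outcome status, so risks in the source population cannot be estimated directly — relative risk is not valid here. The odds ratio is the appropriate measure.
OR = (a·d)/(b·c) = (2057 × 139) / (1205 × 93) = 285923 / 112065 = 2.55140

2.55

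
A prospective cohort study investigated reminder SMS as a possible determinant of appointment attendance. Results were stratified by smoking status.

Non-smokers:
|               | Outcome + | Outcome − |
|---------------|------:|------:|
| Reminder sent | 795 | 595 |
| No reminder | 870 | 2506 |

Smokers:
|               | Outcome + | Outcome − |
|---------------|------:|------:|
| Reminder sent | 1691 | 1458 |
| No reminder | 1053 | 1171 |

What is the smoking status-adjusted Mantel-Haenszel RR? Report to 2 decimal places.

RR_MH = Σ(aᵢ·n₀ᵢ/nᵢ) / Σ(cᵢ·n₁ᵢ/nᵢ), with n₁ᵢ = aᵢ+bᵢ (exposed), n₀ᵢ = cᵢ+dᵢ (unexposed), nᵢ = n₁ᵢ+n₀ᵢ.
Stratum 1 (Non-smokers): n₁ = 1390, n₀ = 3376, n = 4766; a·n₀/n = 795·3376/4766 = 563.1389; c·n₁/n = 870·1390/4766 = 253.7348
Stratum 2 (Smokers): n₁ = 3149, n₀ = 2224, n = 5373; a·n₀/n = 1691·2224/5373 = 699.9412; c·n₁/n = 1053·3149/5373 = 617.1407
RR_MH = (563.1389 + 699.9412) / (253.7348 + 617.1407) = 1263.0801 / 870.8755 = 1.45036

1.45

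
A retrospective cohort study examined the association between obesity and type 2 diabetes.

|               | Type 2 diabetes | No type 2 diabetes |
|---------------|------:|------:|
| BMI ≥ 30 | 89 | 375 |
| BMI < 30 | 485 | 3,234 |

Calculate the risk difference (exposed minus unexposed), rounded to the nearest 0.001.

Cells: a = 89, b = 375, c = 485, d = 3234.
Risk in exposed = 89/464 = 0.191810; risk in unexposed = 485/3719 = 0.130411.
Risk difference = 0.191810 − 0.130411 = 0.061399

0.061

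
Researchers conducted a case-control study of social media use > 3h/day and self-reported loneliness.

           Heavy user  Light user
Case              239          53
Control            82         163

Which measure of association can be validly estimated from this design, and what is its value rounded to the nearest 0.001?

8.964

Reading the table with exposure as columns: a = 239 (Heavy user, case), b = 82 (Heavy user, non-case), c = 53 (Light user, case), d = 163.
This is a case-control study: participants were sampled on outcome status, so risks in the source population cannot be estimated directly — relative risk is not valid here. The odds ratio is the appropriate measure.
OR = (a·d)/(b·c) = (239 × 163) / (82 × 53) = 38957 / 4346 = 8.96387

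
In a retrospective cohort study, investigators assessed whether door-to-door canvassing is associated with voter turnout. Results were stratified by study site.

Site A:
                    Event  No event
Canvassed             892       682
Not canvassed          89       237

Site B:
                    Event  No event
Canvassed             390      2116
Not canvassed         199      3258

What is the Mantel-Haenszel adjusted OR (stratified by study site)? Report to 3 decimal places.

3.162

OR_MH = Σ(aᵢdᵢ/nᵢ) / Σ(bᵢcᵢ/nᵢ), where nᵢ is the stratum total.
Stratum 1 (Site A): n = 1900; a·d/n = 892·237/1900 = 111.2653; b·c/n = 682·89/1900 = 31.9463
Stratum 2 (Site B): n = 5963; a·d/n = 390·3258/5963 = 213.0840; b·c/n = 2116·199/5963 = 70.6161
OR_MH = (111.2653 + 213.0840) / (31.9463 + 70.6161) = 324.3493 / 102.5624 = 3.16246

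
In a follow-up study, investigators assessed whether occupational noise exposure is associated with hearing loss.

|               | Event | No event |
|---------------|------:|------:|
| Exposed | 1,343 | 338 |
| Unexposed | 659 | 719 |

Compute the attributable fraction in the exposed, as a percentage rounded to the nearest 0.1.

40.1

Cells: a = 1343, b = 338, c = 659, d = 719.
Risk in exposed = 1343/1681 = 0.79893; risk in unexposed = 659/1378 = 0.47823.
RR = 0.79893/0.47823 = 1.67060
AR% = (RR − 1)/RR × 100 = (1.67060 − 1)/1.67060 × 100 = 40.1412%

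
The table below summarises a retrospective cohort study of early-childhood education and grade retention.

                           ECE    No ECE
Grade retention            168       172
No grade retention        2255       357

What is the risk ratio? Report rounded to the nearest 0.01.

0.21

Reading the table with exposure as columns: a = 168 (ECE, case), b = 2255 (ECE, non-case), c = 172 (No ECE, case), d = 357.
Risk in exposed = 168/2423 = 0.06934; risk in unexposed = 172/529 = 0.32514.
RR = 0.06934 / 0.32514 = 0.21325
The risk is 79% lower among the exposed than among the unexposed.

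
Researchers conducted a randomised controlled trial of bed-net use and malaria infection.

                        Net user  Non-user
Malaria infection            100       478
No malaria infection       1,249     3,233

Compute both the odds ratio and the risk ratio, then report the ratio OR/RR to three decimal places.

Reading the table with exposure as columns: a = 100 (Net user, case), b = 1249 (Net user, non-case), c = 478 (Non-user, case), d = 3233.
OR = (100·3233)/(1249·478) = 323300/597022 = 0.54152
Risk in exposed = 100/1349 = 0.07413; risk in unexposed = 478/3711 = 0.12881; RR = 0.57551
OR/RR = 0.54152 / 0.57551 = 0.94095
The outcome is not rare, so the OR lies further from 1 than the RR.

0.941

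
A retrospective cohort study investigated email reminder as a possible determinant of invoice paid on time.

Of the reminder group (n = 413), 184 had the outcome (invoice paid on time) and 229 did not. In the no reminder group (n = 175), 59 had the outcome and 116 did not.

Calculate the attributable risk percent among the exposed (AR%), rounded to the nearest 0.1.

From the description: a = 184, b = 229, c = 59, d = 116.
Risk in exposed = 184/413 = 0.44552; risk in unexposed = 59/175 = 0.33714.
RR = 0.44552/0.33714 = 1.32146
AR% = (RR − 1)/RR × 100 = (1.32146 − 1)/1.32146 × 100 = 24.3261%

24.3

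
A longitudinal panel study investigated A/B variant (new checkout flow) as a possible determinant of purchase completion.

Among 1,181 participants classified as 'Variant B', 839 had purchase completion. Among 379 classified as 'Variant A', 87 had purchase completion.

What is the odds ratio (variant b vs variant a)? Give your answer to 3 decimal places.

From the description: a = 839, b = 342, c = 87, d = 292.
OR = (a·d)/(b·c) = (839 × 292) / (342 × 87) = 244988 / 29754 = 8.23378
The odds of purchase completion are about 8.23 times as high in the variant b group.

8.234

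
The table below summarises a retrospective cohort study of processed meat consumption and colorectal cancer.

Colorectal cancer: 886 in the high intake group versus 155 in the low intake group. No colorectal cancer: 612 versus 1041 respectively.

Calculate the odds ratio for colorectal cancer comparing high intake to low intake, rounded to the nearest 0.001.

9.723

From the description: a = 886, b = 612, c = 155, d = 1041.
OR = (a·d)/(b·c) = (886 × 1041) / (612 × 155) = 922326 / 94860 = 9.72302
The odds of colorectal cancer are about 9.72 times as high in the high intake group.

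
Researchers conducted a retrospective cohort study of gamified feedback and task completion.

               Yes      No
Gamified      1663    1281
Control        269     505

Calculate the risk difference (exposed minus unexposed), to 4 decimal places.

Cells: a = 1663, b = 1281, c = 269, d = 505.
Risk in exposed = 1663/2944 = 0.564878; risk in unexposed = 269/774 = 0.347545.
Risk difference = 0.564878 − 0.347545 = 0.217332

0.2173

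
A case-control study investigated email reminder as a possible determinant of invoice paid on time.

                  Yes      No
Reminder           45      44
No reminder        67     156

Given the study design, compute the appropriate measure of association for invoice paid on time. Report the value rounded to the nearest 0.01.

2.38

Cells: a = 45, b = 44, c = 67, d = 156.
This is a case-control study: participants were sampled on outcome status, so risks in the source population cannot be estimated directly — relative risk is not valid here. The odds ratio is the appropriate measure.
OR = (a·d)/(b·c) = (45 × 156) / (44 × 67) = 7020 / 2948 = 2.38128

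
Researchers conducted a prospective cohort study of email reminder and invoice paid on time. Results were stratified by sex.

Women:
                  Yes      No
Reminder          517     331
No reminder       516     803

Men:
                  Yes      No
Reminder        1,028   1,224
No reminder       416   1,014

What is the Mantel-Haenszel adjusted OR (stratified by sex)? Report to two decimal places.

2.19

OR_MH = Σ(aᵢdᵢ/nᵢ) / Σ(bᵢcᵢ/nᵢ), where nᵢ is the stratum total.
Stratum 1 (Women): n = 2167; a·d/n = 517·803/2167 = 191.5787; b·c/n = 331·516/2167 = 78.8168
Stratum 2 (Men): n = 3682; a·d/n = 1028·1014/3682 = 283.1048; b·c/n = 1224·416/3682 = 138.2901
OR_MH = (191.5787 + 283.1048) / (78.8168 + 138.2901) = 474.6835 / 217.1069 = 2.18640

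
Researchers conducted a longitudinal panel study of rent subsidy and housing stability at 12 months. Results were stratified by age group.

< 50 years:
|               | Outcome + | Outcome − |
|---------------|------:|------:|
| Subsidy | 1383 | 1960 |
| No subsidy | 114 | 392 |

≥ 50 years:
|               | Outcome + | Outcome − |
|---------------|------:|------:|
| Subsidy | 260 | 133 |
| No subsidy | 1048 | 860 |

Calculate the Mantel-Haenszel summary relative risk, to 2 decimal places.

1.43

RR_MH = Σ(aᵢ·n₀ᵢ/nᵢ) / Σ(cᵢ·n₁ᵢ/nᵢ), with n₁ᵢ = aᵢ+bᵢ (exposed), n₀ᵢ = cᵢ+dᵢ (unexposed), nᵢ = n₁ᵢ+n₀ᵢ.
Stratum 1 (< 50 years): n₁ = 3343, n₀ = 506, n = 3849; a·n₀/n = 1383·506/3849 = 181.8129; c·n₁/n = 114·3343/3849 = 99.0133
Stratum 2 (≥ 50 years): n₁ = 393, n₀ = 1908, n = 2301; a·n₀/n = 260·1908/2301 = 215.5932; c·n₁/n = 1048·393/2301 = 178.9935
RR_MH = (181.8129 + 215.5932) / (99.0133 + 178.9935) = 397.4062 / 278.0067 = 1.42948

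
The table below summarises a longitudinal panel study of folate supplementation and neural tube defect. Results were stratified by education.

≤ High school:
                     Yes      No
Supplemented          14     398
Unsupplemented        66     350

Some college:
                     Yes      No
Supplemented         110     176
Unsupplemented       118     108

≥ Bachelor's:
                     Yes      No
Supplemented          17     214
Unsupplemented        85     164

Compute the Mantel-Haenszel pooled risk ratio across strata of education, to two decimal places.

0.46

RR_MH = Σ(aᵢ·n₀ᵢ/nᵢ) / Σ(cᵢ·n₁ᵢ/nᵢ), with n₁ᵢ = aᵢ+bᵢ (exposed), n₀ᵢ = cᵢ+dᵢ (unexposed), nᵢ = n₁ᵢ+n₀ᵢ.
Stratum 1 (≤ High school): n₁ = 412, n₀ = 416, n = 828; a·n₀/n = 14·416/828 = 7.0338; c·n₁/n = 66·412/828 = 32.8406
Stratum 2 (Some college): n₁ = 286, n₀ = 226, n = 512; a·n₀/n = 110·226/512 = 48.5547; c·n₁/n = 118·286/512 = 65.9141
Stratum 3 (≥ Bachelor's): n₁ = 231, n₀ = 249, n = 480; a·n₀/n = 17·249/480 = 8.8187; c·n₁/n = 85·231/480 = 40.9062
RR_MH = (7.0338 + 48.5547 + 8.8187) / (32.8406 + 65.9141 + 40.9062) = 64.4073 / 139.6609 = 0.46117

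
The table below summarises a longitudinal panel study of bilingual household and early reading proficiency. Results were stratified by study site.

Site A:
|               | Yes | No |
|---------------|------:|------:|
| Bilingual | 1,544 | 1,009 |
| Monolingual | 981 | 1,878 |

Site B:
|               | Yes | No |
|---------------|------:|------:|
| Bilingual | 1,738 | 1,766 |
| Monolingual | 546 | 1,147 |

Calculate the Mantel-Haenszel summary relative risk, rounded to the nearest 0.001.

RR_MH = Σ(aᵢ·n₀ᵢ/nᵢ) / Σ(cᵢ·n₁ᵢ/nᵢ), with n₁ᵢ = aᵢ+bᵢ (exposed), n₀ᵢ = cᵢ+dᵢ (unexposed), nᵢ = n₁ᵢ+n₀ᵢ.
Stratum 1 (Site A): n₁ = 2553, n₀ = 2859, n = 5412; a·n₀/n = 1544·2859/5412 = 815.6497; c·n₁/n = 981·2553/5412 = 462.7666
Stratum 2 (Site B): n₁ = 3504, n₀ = 1693, n = 5197; a·n₀/n = 1738·1693/5197 = 566.1793; c·n₁/n = 546·3504/5197 = 368.1324
RR_MH = (815.6497 + 566.1793) / (462.7666 + 368.1324) = 1381.8290 / 830.8990 = 1.66305

1.663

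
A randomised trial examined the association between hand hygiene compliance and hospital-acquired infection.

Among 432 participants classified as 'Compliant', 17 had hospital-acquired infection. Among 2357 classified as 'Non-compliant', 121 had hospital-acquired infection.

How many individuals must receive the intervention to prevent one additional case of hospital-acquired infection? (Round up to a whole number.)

Risk in treated group = 17/432 = 0.03935; risk in control = 121/2357 = 0.05134.
Absolute risk reduction = 0.05134 − 0.03935 = 0.01198
NNT = 1 / ARR = 1 / 0.01198 = 83.440 → round up → 84

84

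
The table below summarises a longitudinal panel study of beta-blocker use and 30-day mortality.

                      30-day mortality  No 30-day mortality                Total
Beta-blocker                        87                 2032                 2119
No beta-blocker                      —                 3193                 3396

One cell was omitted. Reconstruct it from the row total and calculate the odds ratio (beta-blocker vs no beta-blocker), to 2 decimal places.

0.67

The missing cell is in the unexposed row: 3396 − 3193 = 203.
So a = 87, b = 2032, c = 203, d = 3193.
OR = (a·d)/(b·c) = (87 × 3193) / (2032 × 203) = 277791 / 412496 = 0.67344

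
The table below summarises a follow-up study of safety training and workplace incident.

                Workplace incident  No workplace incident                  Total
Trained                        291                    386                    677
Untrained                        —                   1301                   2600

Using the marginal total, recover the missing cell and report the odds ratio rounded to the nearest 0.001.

0.755

The missing cell is in the unexposed row: 2600 − 1301 = 1299.
So a = 291, b = 386, c = 1299, d = 1301.
OR = (a·d)/(b·c) = (291 × 1301) / (386 × 1299) = 378591 / 501414 = 0.75505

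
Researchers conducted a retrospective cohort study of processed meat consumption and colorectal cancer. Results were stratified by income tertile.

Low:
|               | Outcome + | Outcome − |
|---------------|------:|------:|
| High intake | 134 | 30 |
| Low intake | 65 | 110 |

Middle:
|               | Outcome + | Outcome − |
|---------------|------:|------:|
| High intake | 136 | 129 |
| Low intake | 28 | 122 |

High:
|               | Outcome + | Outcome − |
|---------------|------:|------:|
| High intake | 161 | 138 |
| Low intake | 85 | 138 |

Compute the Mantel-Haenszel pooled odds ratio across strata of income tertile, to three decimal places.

OR_MH = Σ(aᵢdᵢ/nᵢ) / Σ(bᵢcᵢ/nᵢ), where nᵢ is the stratum total.
Stratum 1 (Low): n = 339; a·d/n = 134·110/339 = 43.4808; b·c/n = 30·65/339 = 5.7522
Stratum 2 (Middle): n = 415; a·d/n = 136·122/415 = 39.9807; b·c/n = 129·28/415 = 8.7036
Stratum 3 (High): n = 522; a·d/n = 161·138/522 = 42.5632; b·c/n = 138·85/522 = 22.4713
OR_MH = (43.4808 + 39.9807 + 42.5632) / (5.7522 + 8.7036 + 22.4713) = 126.0248 / 36.9271 = 3.41280

3.413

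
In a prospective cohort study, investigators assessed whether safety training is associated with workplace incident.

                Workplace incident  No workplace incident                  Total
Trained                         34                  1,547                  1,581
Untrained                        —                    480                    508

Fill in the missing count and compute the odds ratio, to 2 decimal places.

The missing cell is in the unexposed row: 508 − 480 = 28.
So a = 34, b = 1547, c = 28, d = 480.
OR = (a·d)/(b·c) = (34 × 480) / (1547 × 28) = 16320 / 43316 = 0.37677

0.38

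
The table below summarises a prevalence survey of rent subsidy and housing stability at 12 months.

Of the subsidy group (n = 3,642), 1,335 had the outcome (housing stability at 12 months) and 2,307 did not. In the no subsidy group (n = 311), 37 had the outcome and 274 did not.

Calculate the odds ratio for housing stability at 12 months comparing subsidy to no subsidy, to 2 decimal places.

From the description: a = 1335, b = 2307, c = 37, d = 274.
OR = (a·d)/(b·c) = (1335 × 274) / (2307 × 37) = 365790 / 85359 = 4.28531
The odds of housing stability at 12 months are about 4.29 times as high in the subsidy group.

4.29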